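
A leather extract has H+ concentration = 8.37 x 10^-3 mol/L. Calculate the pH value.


pH = -log10[H+]
pH = -log10(8.37 x 10^-3) = 2.08


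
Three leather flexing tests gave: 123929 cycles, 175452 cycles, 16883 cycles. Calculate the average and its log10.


Average = (123929 + 175452 + 16883) / 3 = 105421 cycles
log10(105421) = 5.02


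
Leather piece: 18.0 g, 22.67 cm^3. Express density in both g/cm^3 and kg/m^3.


0.794 g/cm^3
794 kg/m^3

Density = 18.0 / 22.67 = 0.794 g/cm^3
Convert: 0.794 x 1000 = 794 kg/m^3


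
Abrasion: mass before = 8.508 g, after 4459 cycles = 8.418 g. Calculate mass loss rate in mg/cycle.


Mass loss = 8.508 - 8.418 = 0.090 g
Rate = 0.090 / 4459 x 1000 = 0.020 mg/cycle


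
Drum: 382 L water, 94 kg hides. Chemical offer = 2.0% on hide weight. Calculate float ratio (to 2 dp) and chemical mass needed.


Float ratio = 382 / 94 = 4.06
Chemical = 94 x 2.0 / 100 = 1.88 kg


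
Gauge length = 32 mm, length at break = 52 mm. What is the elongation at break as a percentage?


Extension = 52 - 32 = 20 mm
Elongation = 20 / 32 x 100 = 62.5%


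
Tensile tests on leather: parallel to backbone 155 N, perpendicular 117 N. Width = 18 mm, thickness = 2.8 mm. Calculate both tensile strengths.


Area = 18 x 2.8 = 50.4 mm^2
TS (parallel) = 155 / 50.4 = 3.08 N/mm^2
TS (perpendicular) = 117 / 50.4 = 2.32 N/mm^2


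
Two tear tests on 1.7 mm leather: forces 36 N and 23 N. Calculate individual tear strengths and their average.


Tear 1 = 21.2 N/mm
Tear 2 = 13.5 N/mm
Average = 17.4 N/mm


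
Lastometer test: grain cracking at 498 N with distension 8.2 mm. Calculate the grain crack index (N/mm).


Grain crack index = force / distension
Index = 498 / 8.2 = 60.7 N/mm


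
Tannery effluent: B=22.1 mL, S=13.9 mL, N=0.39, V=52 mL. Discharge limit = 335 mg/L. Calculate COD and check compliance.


COD = 492.0 mg/L
Compliant: No

COD = (22.1 - 13.9) x 0.39 x 8000 / 52 = 492.0 mg/L
Limit: 335 mg/L
Compliant: No


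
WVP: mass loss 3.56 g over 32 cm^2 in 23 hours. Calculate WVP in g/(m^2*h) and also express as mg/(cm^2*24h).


WVP = 3.56 / (32 x 23) x 10000 = 48.37 g/(m^2*h)
Mass loss in mg = 3.56 x 1000 = 3560 mg
Per cm^2 per 24h in mg: 3560 x 24 / (32 x 23) = 85440 / 736 = 116.09 mg/(cm^2*24h)


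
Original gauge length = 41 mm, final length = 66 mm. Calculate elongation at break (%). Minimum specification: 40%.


Elongation = 61.0%
Meets spec: Yes


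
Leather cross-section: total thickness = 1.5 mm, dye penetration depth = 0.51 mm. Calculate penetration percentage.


34.0%


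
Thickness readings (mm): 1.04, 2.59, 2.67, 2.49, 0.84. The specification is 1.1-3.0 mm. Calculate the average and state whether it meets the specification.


Sum = 9.63
Average = 9.63 / 5 = 1.93 mm
Specification range: 1.1 to 3.0 mm
Within spec: Yes


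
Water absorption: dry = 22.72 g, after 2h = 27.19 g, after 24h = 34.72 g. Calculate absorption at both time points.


2h absorption = 19.7%
24h absorption = 52.8%

WA (2h) = (27.19 - 22.72) / 22.72 x 100 = 19.7%
WA (24h) = (34.72 - 22.72) / 22.72 x 100 = 52.8%


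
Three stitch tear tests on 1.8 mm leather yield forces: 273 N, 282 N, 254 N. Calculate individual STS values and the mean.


STS1 = 273 / 1.8 = 151.7 N/mm
STS2 = 282 / 1.8 = 156.7 N/mm
STS3 = 254 / 1.8 = 141.1 N/mm
Mean = (151.7 + 156.7 + 141.1) / 3 = 149.8 N/mm


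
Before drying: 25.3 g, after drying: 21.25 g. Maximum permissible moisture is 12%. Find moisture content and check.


MC = (25.3 - 21.25) / 25.3 x 100 = 16.0%
Maximum: 12%
Acceptable: No


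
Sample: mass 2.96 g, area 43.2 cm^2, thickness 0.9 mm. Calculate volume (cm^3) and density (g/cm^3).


Volume = 3.888 cm^3
Density = 0.761 g/cm^3

Thickness in cm = 0.9 / 10 = 0.09 cm
Volume = 43.2 x 0.09 = 3.888 cm^3
Density = 2.96 / 3.888 = 0.761 g/cm^3


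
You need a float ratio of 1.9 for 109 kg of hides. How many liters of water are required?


207.1 L

Water = hide weight x target ratio
Water = 109 x 1.9 = 207.1 L


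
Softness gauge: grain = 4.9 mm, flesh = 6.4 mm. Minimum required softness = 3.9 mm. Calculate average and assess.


Average = (4.9 + 6.4) / 2 = 5.65 mm
Minimum = 3.9 mm
Meets requirement: Yes


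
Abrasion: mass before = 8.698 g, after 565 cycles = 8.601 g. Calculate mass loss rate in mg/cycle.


0.172 mg/cycle


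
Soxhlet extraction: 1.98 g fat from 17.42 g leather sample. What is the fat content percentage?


Fat content = 1.98 / 17.42 x 100
Fat = 11.4%


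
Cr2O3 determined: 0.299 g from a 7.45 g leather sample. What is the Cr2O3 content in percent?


Cr2O3% = 0.299 / 7.45 x 100
Cr2O3% = 4.01%


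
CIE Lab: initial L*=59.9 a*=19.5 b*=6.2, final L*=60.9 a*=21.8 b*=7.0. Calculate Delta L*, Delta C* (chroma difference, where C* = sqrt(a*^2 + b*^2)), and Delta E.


Delta L* = 60.9 - 59.9 = 1.0
C1* = sqrt((19.5)^2 + (6.2)^2) = 20.462
C2* = sqrt((21.8)^2 + (7.0)^2) = 22.896
Delta C* = 22.896 - 20.462 = 2.43
Delta E = sqrt((1.0)^2 + (2.3)^2 + (0.8)^2) = 2.63


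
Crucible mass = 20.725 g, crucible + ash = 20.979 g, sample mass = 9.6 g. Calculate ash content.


Ash mass = 20.979 - 20.725 = 0.254 g
Ash% = 0.254 / 9.6 x 100 = 2.65%


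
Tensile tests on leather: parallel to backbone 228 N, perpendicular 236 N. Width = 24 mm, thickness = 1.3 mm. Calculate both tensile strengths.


Area = 24 x 1.3 = 31.2 mm^2
TS (parallel) = 228 / 31.2 = 7.31 N/mm^2
TS (perpendicular) = 236 / 31.2 = 7.56 N/mm^2


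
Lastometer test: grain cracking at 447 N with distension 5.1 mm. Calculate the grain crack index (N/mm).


Grain crack index = force / distension
Index = 447 / 5.1 = 87.6 N/mm


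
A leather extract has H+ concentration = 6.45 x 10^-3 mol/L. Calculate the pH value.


pH = -log10[H+]
pH = -log10(6.45 x 10^-3) = 2.19


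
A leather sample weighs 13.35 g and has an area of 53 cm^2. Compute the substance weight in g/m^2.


2518.9 g/m^2


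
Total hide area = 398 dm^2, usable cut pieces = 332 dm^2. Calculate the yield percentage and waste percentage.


Yield = 83.4%
Waste = 16.6%

Yield = 332 / 398 x 100 = 83.4%
Waste = 398 - 332 = 66 dm^2
Waste% = 100 - 83.4 = 16.6%


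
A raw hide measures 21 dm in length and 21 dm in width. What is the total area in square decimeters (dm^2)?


Area = length x width
Area = 21 x 21 = 441 dm^2


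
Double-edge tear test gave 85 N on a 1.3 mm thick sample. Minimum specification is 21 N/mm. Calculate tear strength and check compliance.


Tear strength = 65.4 N/mm
Compliant: Yes


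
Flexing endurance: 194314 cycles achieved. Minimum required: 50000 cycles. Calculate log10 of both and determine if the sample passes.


Achieved: log10 = 5.29
Required: log10 = 4.70
Passes: Yes

log10(194314) = 5.29
log10(50000) = 4.70
Passes: Yes


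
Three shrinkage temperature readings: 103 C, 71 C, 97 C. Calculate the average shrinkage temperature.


90.3 C

Average = (103 + 71 + 97) / 3
Average = 271 / 3 = 90.3 C


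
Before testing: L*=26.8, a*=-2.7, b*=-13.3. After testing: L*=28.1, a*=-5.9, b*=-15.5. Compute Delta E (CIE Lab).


dL = 28.1 - 26.8 = 1.3
da = -5.9 - (-2.7) = -3.2
db = -15.5 - (-13.3) = -2.2
dE = sqrt((1.3)^2 + (-3.2)^2 + (-2.2)^2) = 4.10


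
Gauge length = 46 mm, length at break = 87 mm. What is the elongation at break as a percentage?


Extension = 87 - 46 = 41 mm
Elongation = 41 / 46 x 100 = 89.1%


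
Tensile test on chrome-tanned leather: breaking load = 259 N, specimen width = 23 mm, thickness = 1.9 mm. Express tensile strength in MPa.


5.93 MPa

Cross-section = 23 x 1.9 = 43.7 mm^2
TS = 259 / 43.7 = 5.93 MPa
(1 N/mm^2 = 1 MPa)


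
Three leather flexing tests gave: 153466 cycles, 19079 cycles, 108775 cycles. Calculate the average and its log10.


Average = 93773 cycles
log10 = 4.97

Average = (153466 + 19079 + 108775) / 3 = 93773 cycles
log10(93773) = 4.97


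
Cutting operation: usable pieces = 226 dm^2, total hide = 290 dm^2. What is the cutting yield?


77.9%

Yield = usable / total x 100
Yield = 226 / 290 x 100 = 77.9%


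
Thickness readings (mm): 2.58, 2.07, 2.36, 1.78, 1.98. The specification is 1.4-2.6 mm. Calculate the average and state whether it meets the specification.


Sum = 10.77
Average = 10.77 / 5 = 2.15 mm
Specification range: 1.4 to 2.6 mm
Within spec: Yes


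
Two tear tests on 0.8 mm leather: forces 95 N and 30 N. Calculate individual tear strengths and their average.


Tear 1 = 118.8 N/mm
Tear 2 = 37.5 N/mm
Average = 78.2 N/mm


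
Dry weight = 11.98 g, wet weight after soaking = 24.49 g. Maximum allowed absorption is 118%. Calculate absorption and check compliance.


Absorption = 104.4%
Compliant: Yes

WA = (24.49 - 11.98) / 11.98 x 100 = 104.4%
Maximum allowed: 118%
Compliant: Yes


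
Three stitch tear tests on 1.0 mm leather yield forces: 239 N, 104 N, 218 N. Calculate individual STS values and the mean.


STS1 = 239.0 N/mm
STS2 = 104.0 N/mm
STS3 = 218.0 N/mm
Mean = 187.0 N/mm

STS1 = 239 / 1.0 = 239.0 N/mm
STS2 = 104 / 1.0 = 104.0 N/mm
STS3 = 218 / 1.0 = 218.0 N/mm
Mean = (239.0 + 104.0 + 218.0) / 3 = 187.0 N/mm


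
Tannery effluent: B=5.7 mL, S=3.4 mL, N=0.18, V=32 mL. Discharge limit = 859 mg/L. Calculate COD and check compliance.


COD = (5.7 - 3.4) x 0.18 x 8000 / 32 = 103.5 mg/L
Limit: 859 mg/L
Compliant: Yes


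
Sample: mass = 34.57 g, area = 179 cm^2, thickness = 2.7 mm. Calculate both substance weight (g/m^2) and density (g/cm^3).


Substance weight = 1931.3 g/m^2
Density = 0.715 g/cm^3


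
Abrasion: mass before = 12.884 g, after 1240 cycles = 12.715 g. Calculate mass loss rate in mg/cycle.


Mass loss = 12.884 - 12.715 = 0.169 g
Rate = 0.169 / 1240 x 1000 = 0.136 mg/cycle


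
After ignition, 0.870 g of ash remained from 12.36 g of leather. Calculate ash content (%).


Ash% = 0.870 / 12.36 x 100
Ash% = 7.04%


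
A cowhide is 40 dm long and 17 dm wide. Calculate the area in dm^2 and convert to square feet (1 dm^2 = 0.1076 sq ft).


Area = 40 x 17 = 680 dm^2
Conversion: 680 x 0.1076 = 73.17 sq ft


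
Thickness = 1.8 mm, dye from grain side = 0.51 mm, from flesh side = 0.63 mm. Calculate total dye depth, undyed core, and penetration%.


Total dyed = 1.14 mm
Undyed core = 0.66 mm
Penetration = 63.3%

Total dyed = 0.51 + 0.63 = 1.14 mm
Undyed core = 1.8 - 1.14 = 0.66 mm
Penetration = 1.14 / 1.8 x 100 = 63.3%


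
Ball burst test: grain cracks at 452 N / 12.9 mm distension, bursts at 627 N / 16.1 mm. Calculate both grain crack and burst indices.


Crack index = 35.0 N/mm
Burst index = 38.9 N/mm

Crack index = 452 / 12.9 = 35.0 N/mm
Burst index = 627 / 16.1 = 38.9 N/mm


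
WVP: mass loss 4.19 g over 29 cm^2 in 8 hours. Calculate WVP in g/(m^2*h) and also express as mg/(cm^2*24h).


WVP = 4.19 / (29 x 8) x 10000 = 180.60 g/(m^2*h)
Mass loss in mg = 4.19 x 1000 = 4190 mg
Per cm^2 per 24h in mg: 4190 x 24 / (29 x 8) = 100560 / 232 = 433.45 mg/(cm^2*24h)


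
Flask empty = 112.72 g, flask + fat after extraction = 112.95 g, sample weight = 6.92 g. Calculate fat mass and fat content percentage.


Fat mass = 0.23 g
Fat content = 3.3%


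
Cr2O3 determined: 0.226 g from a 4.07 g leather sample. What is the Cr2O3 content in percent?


5.55%


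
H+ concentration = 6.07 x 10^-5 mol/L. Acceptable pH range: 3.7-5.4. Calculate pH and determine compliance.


pH = -log10(6.07 x 10^-5) = 4.22
Range: 3.7 to 5.4
Compliant: Yes


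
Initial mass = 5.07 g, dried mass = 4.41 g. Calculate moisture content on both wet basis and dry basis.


Wet basis = 13.0%
Dry basis = 15.0%

Moisture lost = 5.07 - 4.41 = 0.66 g
Wet basis MC = 0.66 / 5.07 x 100 = 13.0%
Dry basis MC = 0.66 / 4.41 x 100 = 15.0%


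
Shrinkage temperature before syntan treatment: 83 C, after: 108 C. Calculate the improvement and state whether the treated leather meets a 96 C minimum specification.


Improvement = 108 - 83 = 25 C
Spec check: 108 C >= 96 C? Yes


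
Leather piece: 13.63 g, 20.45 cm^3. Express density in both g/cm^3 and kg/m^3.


Density = 13.63 / 20.45 = 0.667 g/cm^3
Convert: 0.667 x 1000 = 667 kg/m^3


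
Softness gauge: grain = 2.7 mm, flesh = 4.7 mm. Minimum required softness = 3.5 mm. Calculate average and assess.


Average = (2.7 + 4.7) / 2 = 3.70 mm
Minimum = 3.5 mm
Meets requirement: Yes


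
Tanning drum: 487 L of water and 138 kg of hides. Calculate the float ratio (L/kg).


3.5

Float ratio = water / hide weight
Ratio = 487 / 138 = 3.5


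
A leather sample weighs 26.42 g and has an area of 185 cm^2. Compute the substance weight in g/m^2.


1428.1 g/m^2

Substance weight = mass / area x 10000
SW = 26.42 / 185 x 10000
SW = 1428.1 g/m^2


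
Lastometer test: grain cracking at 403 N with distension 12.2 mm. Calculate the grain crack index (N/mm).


Grain crack index = force / distension
Index = 403 / 12.2 = 33.0 N/mm


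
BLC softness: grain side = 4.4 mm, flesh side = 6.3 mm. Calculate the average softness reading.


5.35 mm

Average = (4.4 + 6.3) / 2
Average = 5.35 mm


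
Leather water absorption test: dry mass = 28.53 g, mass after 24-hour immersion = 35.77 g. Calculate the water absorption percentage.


25.4%

Water absorbed = 35.77 - 28.53 = 7.24 g
WA% = 7.24 / 28.53 x 100 = 25.4%


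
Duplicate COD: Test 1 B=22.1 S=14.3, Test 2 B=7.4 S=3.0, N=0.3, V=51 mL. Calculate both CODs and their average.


COD1 = (22.1 - 14.3) x 0.3 x 8000 / 51 = 367.1 mg/L
COD2 = (7.4 - 3.0) x 0.3 x 8000 / 51 = 207.1 mg/L
Average = (367.1 + 207.1) / 2 = 287.1 mg/L


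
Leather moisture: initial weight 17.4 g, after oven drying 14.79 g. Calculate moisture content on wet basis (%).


Moisture = 17.4 - 14.79 = 2.61 g
MC = 2.61 / 17.4 x 100 = 15.0%


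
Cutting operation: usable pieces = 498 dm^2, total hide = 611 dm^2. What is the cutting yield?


Yield = usable / total x 100
Yield = 498 / 611 x 100 = 81.5%


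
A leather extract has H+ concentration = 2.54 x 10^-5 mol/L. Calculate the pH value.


pH = 4.60


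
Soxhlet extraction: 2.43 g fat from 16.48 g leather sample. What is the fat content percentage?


14.7%

Fat content = 2.43 / 16.48 x 100
Fat = 14.7%


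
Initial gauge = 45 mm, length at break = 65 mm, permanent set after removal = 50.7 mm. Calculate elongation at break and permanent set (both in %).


Elongation at break = 44.4%
Permanent set = 12.7%


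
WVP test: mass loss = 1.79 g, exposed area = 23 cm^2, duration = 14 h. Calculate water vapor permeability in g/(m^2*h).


WVP = mass_loss / (area x time) x 10000
WVP = 1.79 / (23 x 14) x 10000
WVP = 1.79 / 322 x 10000 = 55.59 g/(m^2*h)


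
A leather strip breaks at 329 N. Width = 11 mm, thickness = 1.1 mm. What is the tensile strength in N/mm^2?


Cross-sectional area = 11 x 1.1 = 12.1 mm^2
Tensile strength = 329 / 12.1 = 27.19 N/mm^2


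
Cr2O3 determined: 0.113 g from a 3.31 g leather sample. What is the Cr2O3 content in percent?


3.41%

Cr2O3% = 0.113 / 3.31 x 100
Cr2O3% = 3.41%


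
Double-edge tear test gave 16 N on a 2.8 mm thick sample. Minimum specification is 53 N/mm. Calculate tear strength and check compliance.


Tear strength = 16 / 2.8 = 5.7 N/mm
Required minimum = 53 N/mm
Compliant: No


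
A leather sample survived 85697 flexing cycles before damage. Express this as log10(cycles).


log10(85697) = 4.93


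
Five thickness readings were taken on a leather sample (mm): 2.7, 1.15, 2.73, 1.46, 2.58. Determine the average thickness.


2.12 mm

Sum = 2.7 + 1.15 + 2.73 + 1.46 + 2.58 = 10.62
Average = 10.62 / 5 = 2.12 mm


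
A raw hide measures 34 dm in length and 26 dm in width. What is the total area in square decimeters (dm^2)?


Area = length x width
Area = 34 x 26 = 884 dm^2


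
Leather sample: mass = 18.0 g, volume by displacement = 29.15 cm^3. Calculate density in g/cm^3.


0.617 g/cm^3


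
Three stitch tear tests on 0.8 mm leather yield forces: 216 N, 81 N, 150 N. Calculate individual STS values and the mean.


STS1 = 216 / 0.8 = 270.0 N/mm
STS2 = 81 / 0.8 = 101.3 N/mm
STS3 = 150 / 0.8 = 187.5 N/mm
Mean = (270.0 + 101.3 + 187.5) / 3 = 186.3 N/mm


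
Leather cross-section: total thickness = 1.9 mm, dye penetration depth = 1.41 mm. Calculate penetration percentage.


74.2%

Penetration% = 1.41 / 1.9 x 100
Penetration = 74.2%


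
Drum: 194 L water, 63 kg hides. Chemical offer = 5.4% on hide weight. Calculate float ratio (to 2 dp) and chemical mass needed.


Float ratio = 3.08
Chemical needed = 3.402 kg


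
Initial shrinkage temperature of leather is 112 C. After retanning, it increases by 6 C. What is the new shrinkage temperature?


New Ts = 112 + 6 = 118 C


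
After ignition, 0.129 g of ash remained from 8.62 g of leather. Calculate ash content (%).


1.50%


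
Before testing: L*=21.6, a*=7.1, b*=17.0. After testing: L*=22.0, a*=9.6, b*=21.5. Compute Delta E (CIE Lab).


Delta E = 5.16


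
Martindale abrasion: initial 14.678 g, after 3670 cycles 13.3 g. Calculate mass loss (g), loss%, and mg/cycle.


Loss = 14.678 - 13.3 = 1.378 g
Loss% = 1.378 / 14.678 x 100 = 9.39%
Rate = 1.378 / 3670 x 1000 = 0.375 mg/cycle


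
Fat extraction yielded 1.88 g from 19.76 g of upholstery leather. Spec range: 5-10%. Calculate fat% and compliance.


Fat% = 1.88 / 19.76 x 100 = 9.5%
Spec range: 5-10%
Compliant: Yes


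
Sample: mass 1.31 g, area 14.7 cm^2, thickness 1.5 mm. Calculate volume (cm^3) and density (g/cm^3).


Thickness in cm = 1.5 / 10 = 0.15 cm
Volume = 14.7 x 0.15 = 2.205 cm^3
Density = 1.31 / 2.205 = 0.594 g/cm^3


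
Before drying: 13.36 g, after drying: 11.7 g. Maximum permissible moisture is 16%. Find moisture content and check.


Moisture content = 12.4%
Acceptable: Yes

MC = (13.36 - 11.7) / 13.36 x 100 = 12.4%
Maximum: 16%
Acceptable: Yes


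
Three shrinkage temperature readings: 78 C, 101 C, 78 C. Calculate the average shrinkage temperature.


85.7 C

Average = (78 + 101 + 78) / 3
Average = 257 / 3 = 85.7 C


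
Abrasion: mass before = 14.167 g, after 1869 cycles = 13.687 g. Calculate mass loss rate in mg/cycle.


0.257 mg/cycle


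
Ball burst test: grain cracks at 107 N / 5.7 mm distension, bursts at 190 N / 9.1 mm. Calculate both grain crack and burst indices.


Crack index = 18.8 N/mm
Burst index = 20.9 N/mm


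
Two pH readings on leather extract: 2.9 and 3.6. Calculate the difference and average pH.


Difference = 0.7
Average pH = 3.25


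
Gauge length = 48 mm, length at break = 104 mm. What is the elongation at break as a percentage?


116.7%

Extension = 104 - 48 = 56 mm
Elongation = 56 / 48 x 100 = 116.7%


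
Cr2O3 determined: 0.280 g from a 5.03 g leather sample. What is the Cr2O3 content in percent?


5.57%

Cr2O3% = 0.280 / 5.03 x 100
Cr2O3% = 5.57%


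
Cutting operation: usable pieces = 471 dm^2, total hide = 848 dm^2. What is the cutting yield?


Yield = usable / total x 100
Yield = 471 / 848 x 100 = 55.5%


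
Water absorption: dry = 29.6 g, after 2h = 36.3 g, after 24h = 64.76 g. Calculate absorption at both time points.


2h absorption = 22.6%
24h absorption = 118.8%

WA (2h) = (36.3 - 29.6) / 29.6 x 100 = 22.6%
WA (24h) = (64.76 - 29.6) / 29.6 x 100 = 118.8%


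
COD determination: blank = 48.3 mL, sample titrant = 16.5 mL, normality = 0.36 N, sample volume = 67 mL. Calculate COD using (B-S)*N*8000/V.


1366.9 mg/L


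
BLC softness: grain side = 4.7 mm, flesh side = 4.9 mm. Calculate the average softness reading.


Average = (4.7 + 4.9) / 2
Average = 4.80 mm


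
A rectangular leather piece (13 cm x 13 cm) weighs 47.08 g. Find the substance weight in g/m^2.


Area = 13 x 13 = 169 cm^2
SW = 47.08 / 169 x 10000 = 2785.8 g/m^2


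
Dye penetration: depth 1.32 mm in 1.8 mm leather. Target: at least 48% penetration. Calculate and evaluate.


Penetration = 73.3%
Meets target: Yes

Penetration = 1.32 / 1.8 x 100 = 73.3%
Target: 48%
Meets target: Yes


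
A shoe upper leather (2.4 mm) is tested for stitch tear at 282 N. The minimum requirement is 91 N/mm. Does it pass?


STS = 282 / 2.4 = 117.5 N/mm
Minimum required: 91 N/mm
Passes: Yes


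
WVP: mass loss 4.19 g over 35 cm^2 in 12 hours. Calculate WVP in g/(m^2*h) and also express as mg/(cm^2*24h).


WVP = 4.19 / (35 x 12) x 10000 = 99.76 g/(m^2*h)
Mass loss in mg = 4.19 x 1000 = 4190 mg
Per cm^2 per 24h in mg: 4190 x 24 / (35 x 12) = 100560 / 420 = 239.43 mg/(cm^2*24h)


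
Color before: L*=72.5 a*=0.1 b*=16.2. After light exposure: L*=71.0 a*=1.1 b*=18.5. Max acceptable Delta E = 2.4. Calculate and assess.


Delta E = 2.92
Passes: No

dL = -1.5, da = 1.0, db = 2.3
dE = sqrt((-1.5)^2 + (1.0)^2 + (2.3)^2) = 2.92
Max = 2.4
Passes: No


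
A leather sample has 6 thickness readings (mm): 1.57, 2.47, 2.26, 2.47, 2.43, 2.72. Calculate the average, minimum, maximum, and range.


Average = 2.32 mm
Min = 1.57 mm
Max = 2.72 mm
Range = 1.15 mm


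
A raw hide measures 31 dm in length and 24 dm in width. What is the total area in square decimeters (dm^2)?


Area = length x width
Area = 31 x 24 = 744 dm^2


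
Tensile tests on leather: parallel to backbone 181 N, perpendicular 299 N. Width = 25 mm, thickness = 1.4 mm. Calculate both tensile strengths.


Area = 25 x 1.4 = 35.0 mm^2
TS (parallel) = 181 / 35.0 = 5.17 N/mm^2
TS (perpendicular) = 299 / 35.0 = 8.54 N/mm^2


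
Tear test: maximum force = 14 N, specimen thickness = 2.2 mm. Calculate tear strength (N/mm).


Tear strength = force / thickness
Tear = 14 / 2.2 = 6.4 N/mm


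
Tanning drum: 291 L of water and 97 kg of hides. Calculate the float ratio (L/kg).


Float ratio = water / hide weight
Ratio = 291 / 97 = 3.0


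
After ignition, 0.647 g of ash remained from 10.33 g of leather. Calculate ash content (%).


6.26%

Ash% = 0.647 / 10.33 x 100
Ash% = 6.26%


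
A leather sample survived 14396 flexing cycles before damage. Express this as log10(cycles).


4.16


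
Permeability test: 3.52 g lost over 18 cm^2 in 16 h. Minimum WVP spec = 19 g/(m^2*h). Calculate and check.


WVP = 122.22 g/(m^2*h)
Meets specification: Yes

WVP = 3.52 / (18 x 16) x 10000 = 122.22 g/(m^2*h)
Minimum: 19 g/(m^2*h)
Meets spec: Yes


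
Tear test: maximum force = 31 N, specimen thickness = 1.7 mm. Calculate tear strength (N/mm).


Tear strength = force / thickness
Tear = 31 / 1.7 = 18.2 N/mm


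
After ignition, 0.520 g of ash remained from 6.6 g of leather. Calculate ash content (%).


7.88%


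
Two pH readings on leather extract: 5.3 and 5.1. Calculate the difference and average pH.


Difference = 0.2
Average pH = 5.20


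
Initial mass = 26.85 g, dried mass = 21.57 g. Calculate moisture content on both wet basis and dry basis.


Moisture lost = 26.85 - 21.57 = 5.28 g
Wet basis MC = 5.28 / 26.85 x 100 = 19.7%
Dry basis MC = 5.28 / 21.57 x 100 = 24.5%


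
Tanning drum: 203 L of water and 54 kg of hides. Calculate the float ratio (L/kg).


Float ratio = water / hide weight
Ratio = 203 / 54 = 3.8


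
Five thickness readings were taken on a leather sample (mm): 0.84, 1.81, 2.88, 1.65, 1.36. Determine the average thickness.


1.71 mm

Sum = 0.84 + 1.81 + 2.88 + 1.65 + 1.36 = 8.54
Average = 8.54 / 5 = 1.71 mm


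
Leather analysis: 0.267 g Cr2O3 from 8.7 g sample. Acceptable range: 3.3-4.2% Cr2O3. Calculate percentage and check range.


Cr2O3% = 0.267 / 8.7 x 100 = 3.07%
Acceptable range: 3.3 to 4.2%
Within range: No


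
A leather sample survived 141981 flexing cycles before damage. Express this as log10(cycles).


5.15


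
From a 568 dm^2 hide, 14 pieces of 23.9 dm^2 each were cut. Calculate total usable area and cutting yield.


Usable area = 334.6 dm^2
Yield = 58.9%

Total usable = 14 x 23.9 = 334.6 dm^2
Yield = 334.6 / 568 x 100 = 58.9%


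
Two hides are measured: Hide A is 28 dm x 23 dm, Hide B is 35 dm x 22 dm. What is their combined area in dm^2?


Hide A area = 28 x 23 = 644 dm^2
Hide B area = 35 x 22 = 770 dm^2
Total = 644 + 770 = 1414 dm^2


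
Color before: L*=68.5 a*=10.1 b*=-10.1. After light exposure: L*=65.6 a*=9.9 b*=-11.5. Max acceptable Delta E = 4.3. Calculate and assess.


Delta E = 3.23
Passes: Yes


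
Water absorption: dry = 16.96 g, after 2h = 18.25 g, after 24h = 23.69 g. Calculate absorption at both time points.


WA (2h) = (18.25 - 16.96) / 16.96 x 100 = 7.6%
WA (24h) = (23.69 - 16.96) / 16.96 x 100 = 39.7%


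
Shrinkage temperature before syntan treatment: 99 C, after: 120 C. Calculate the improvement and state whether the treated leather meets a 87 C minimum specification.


Improvement = 21 C
Meets 87 C spec: Yes

Improvement = 120 - 99 = 21 C
Spec check: 120 C >= 87 C? Yes


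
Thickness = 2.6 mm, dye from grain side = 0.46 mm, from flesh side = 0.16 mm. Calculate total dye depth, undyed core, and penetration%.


Total dyed = 0.46 + 0.16 = 0.62 mm
Undyed core = 2.6 - 0.62 = 1.98 mm
Penetration = 0.62 / 2.6 x 100 = 23.8%


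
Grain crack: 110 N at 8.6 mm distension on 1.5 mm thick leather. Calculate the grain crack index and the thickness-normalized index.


Crack index = 12.8 N/mm
Normalized index = 8.5 N/mm per mm


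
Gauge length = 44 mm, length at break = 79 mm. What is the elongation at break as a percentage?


Extension = 79 - 44 = 35 mm
Elongation = 35 / 44 x 100 = 79.5%


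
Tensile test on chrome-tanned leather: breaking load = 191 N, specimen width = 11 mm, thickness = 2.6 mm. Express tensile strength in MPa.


Cross-section = 11 x 2.6 = 28.6 mm^2
TS = 191 / 28.6 = 6.68 MPa
(1 N/mm^2 = 1 MPa)


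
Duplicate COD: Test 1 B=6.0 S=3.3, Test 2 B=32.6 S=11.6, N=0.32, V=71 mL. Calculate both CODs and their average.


COD1 = 97.4 mg/L
COD2 = 757.2 mg/L
Average = 427.3 mg/L

COD1 = (6.0 - 3.3) x 0.32 x 8000 / 71 = 97.4 mg/L
COD2 = (32.6 - 11.6) x 0.32 x 8000 / 71 = 757.2 mg/L
Average = (97.4 + 757.2) / 2 = 427.3 mg/L


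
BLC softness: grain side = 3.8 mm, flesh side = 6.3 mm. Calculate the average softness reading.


5.05 mm

Average = (3.8 + 6.3) / 2
Average = 5.05 mm


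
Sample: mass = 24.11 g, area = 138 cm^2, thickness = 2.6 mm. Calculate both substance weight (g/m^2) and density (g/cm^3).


Substance weight = 1747.1 g/m^2
Density = 0.672 g/cm^3


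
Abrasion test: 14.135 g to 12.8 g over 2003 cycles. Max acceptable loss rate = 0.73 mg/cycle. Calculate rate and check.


Loss = 14.135 - 12.8 = 1.335 g
Rate = 1.335 g / 2003 cycles x 1000 = 0.667 mg/cycle
Max = 0.73 mg/cycle
Passes: Yes


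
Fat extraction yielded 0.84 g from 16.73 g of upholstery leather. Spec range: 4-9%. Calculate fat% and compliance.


Fat content = 5.0%
Compliant: Yes

Fat% = 0.84 / 16.73 x 100 = 5.0%
Spec range: 4-9%
Compliant: Yes


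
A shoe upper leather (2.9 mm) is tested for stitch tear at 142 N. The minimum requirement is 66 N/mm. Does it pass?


STS = 142 / 2.9 = 49.0 N/mm
Minimum required: 66 N/mm
Passes: No


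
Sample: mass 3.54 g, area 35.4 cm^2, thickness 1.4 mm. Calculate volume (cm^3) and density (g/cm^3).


Volume = 4.956 cm^3
Density = 0.714 g/cm^3

Thickness in cm = 1.4 / 10 = 0.14 cm
Volume = 35.4 x 0.14 = 4.956 cm^3
Density = 3.54 / 4.956 = 0.714 g/cm^3


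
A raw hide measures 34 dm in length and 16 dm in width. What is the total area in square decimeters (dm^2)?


Area = length x width
Area = 34 x 16 = 544 dm^2


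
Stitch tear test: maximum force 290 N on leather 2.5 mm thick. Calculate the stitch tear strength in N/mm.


116.0 N/mm


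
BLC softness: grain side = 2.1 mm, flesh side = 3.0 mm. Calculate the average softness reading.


2.55 mm

Average = (2.1 + 3.0) / 2
Average = 2.55 mm


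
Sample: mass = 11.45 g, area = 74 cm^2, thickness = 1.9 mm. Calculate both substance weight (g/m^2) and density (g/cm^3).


SW = 11.45 / 74 x 10000 = 1547.3 g/m^2
Volume = 74 x 1.9 / 10 = 14.06 cm^3
Density = 11.45 / 14.06 = 0.814 g/cm^3


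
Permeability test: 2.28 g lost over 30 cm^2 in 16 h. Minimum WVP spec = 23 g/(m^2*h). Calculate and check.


WVP = 47.50 g/(m^2*h)
Meets specification: Yes

WVP = 2.28 / (30 x 16) x 10000 = 47.50 g/(m^2*h)
Minimum: 23 g/(m^2*h)
Meets spec: Yes


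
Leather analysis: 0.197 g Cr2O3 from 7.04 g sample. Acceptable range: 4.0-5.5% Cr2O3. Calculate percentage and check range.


Cr2O3% = 0.197 / 7.04 x 100 = 2.80%
Acceptable range: 4.0 to 5.5%
Within range: No


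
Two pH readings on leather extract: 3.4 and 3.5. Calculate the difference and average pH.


Difference = 0.1
Average pH = 3.45


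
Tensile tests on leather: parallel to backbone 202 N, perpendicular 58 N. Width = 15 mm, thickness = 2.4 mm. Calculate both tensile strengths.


Area = 15 x 2.4 = 36.0 mm^2
TS (parallel) = 202 / 36.0 = 5.61 N/mm^2
TS (perpendicular) = 58 / 36.0 = 1.61 N/mm^2


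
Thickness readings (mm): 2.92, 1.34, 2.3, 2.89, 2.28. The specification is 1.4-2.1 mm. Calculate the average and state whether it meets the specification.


Sum = 11.73
Average = 11.73 / 5 = 2.35 mm
Specification range: 1.4 to 2.1 mm
Within spec: No


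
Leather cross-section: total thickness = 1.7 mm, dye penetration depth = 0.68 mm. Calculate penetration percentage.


40.0%


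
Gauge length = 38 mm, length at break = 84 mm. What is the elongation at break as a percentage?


121.1%


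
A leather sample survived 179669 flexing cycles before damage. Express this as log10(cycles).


log10(179669) = 5.25


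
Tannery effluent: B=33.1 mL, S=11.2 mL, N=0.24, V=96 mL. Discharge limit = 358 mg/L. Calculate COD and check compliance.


COD = 438.0 mg/L
Compliant: No


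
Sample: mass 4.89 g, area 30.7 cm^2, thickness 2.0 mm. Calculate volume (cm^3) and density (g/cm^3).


Thickness in cm = 2.0 / 10 = 0.20 cm
Volume = 30.7 x 0.20 = 6.140 cm^3
Density = 4.89 / 6.140 = 0.796 g/cm^3


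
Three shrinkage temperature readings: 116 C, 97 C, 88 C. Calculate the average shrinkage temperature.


100.3 C


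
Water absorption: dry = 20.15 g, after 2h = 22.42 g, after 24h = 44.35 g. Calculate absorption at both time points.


WA (2h) = (22.42 - 20.15) / 20.15 x 100 = 11.3%
WA (24h) = (44.35 - 20.15) / 20.15 x 100 = 120.1%


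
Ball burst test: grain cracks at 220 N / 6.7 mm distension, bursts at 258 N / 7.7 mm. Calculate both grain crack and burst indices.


Crack index = 32.8 N/mm
Burst index = 33.5 N/mm

Crack index = 220 / 6.7 = 32.8 N/mm
Burst index = 258 / 7.7 = 33.5 N/mm


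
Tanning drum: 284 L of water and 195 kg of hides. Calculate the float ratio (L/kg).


1.5

Float ratio = water / hide weight
Ratio = 284 / 195 = 1.5


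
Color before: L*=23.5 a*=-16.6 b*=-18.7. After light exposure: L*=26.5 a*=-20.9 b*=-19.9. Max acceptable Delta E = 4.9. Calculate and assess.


dL = 3.0, da = -4.3, db = -1.2
dE = sqrt((3.0)^2 + (-4.3)^2 + (-1.2)^2) = 5.38
Max = 4.9
Passes: No


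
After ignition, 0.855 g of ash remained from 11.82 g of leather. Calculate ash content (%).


Ash% = 0.855 / 11.82 x 100
Ash% = 7.23%


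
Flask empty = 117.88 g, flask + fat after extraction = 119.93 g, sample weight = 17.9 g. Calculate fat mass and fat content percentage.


Fat mass = 119.93 - 117.88 = 2.05 g
Fat% = 2.05 / 17.9 x 100 = 11.5%


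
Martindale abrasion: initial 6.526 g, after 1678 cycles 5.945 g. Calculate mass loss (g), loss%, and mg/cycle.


Loss = 6.526 - 5.945 = 0.581 g
Loss% = 0.581 / 6.526 x 100 = 8.90%
Rate = 0.581 / 1678 x 1000 = 0.346 mg/cycle


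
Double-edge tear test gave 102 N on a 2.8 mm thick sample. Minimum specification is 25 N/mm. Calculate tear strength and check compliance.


Tear strength = 102 / 2.8 = 36.4 N/mm
Required minimum = 25 N/mm
Compliant: Yes


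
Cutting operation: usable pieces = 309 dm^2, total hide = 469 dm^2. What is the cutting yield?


65.9%


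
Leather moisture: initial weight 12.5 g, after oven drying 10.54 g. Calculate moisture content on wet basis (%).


Moisture = 12.5 - 10.54 = 1.96 g
MC = 1.96 / 12.5 x 100 = 15.7%


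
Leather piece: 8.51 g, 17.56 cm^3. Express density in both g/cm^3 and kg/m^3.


Density = 8.51 / 17.56 = 0.485 g/cm^3
Convert: 0.485 x 1000 = 485 kg/m^3


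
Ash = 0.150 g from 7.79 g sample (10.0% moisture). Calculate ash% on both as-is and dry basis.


As-is ash% = 0.150 / 7.79 x 100 = 1.93%
Dry mass = 7.79 x (100 - 10.0) / 100 = 7.011 g
Dry-basis ash% = 0.150 / 7.011 x 100 = 2.14%


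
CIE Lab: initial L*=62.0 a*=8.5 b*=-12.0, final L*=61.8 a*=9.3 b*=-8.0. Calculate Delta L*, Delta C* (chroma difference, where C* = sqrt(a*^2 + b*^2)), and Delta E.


Delta L* = 61.8 - 62.0 = -0.2
C1* = sqrt((8.5)^2 + (-12.0)^2) = 14.705
C2* = sqrt((9.3)^2 + (-8.0)^2) = 12.267
Delta C* = 12.267 - 14.705 = -2.44
Delta E = sqrt((-0.2)^2 + (0.8)^2 + (4.0)^2) = 4.08


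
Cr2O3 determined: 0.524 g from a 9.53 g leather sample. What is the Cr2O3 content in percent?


5.50%

Cr2O3% = 0.524 / 9.53 x 100
Cr2O3% = 5.50%


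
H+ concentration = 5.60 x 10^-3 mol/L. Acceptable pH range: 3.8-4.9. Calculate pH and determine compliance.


pH = 2.25
Compliant: No

pH = -log10(5.60 x 10^-3) = 2.25
Range: 3.8 to 4.9
Compliant: No


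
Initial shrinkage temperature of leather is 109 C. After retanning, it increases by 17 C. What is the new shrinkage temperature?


126 C


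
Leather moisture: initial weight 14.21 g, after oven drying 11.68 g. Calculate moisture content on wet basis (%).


17.8%

Moisture = 14.21 - 11.68 = 2.53 g
MC = 2.53 / 14.21 x 100 = 17.8%


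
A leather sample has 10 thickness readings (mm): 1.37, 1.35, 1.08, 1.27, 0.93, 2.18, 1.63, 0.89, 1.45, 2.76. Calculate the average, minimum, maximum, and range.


Sum = 14.91
Average = 14.91 / 10 = 1.49 mm
Minimum = 0.89 mm
Maximum = 2.76 mm
Range = 2.76 - 0.89 = 1.87 mm


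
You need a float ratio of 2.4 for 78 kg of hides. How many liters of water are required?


187.2 L

Water = hide weight x target ratio
Water = 78 x 2.4 = 187.2 L


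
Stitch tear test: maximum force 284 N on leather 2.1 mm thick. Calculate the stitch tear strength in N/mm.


135.2 N/mm

Stitch tear strength = force / thickness
STS = 284 / 2.1 = 135.2 N/mm


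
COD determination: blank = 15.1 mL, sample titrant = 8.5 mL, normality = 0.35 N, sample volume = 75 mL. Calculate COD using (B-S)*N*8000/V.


246.4 mg/L

COD = (15.1 - 8.5) x 0.35 x 8000 / 75
COD = 6.6 x 0.35 x 8000 / 75
COD = 246.4 mg/L


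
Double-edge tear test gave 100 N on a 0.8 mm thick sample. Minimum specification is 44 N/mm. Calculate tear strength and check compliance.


Tear strength = 100 / 0.8 = 125.0 N/mm
Required minimum = 44 N/mm
Compliant: Yes


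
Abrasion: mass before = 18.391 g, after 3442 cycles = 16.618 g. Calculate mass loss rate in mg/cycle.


Mass loss = 18.391 - 16.618 = 1.773 g
Rate = 1.773 / 3442 x 1000 = 0.515 mg/cycle


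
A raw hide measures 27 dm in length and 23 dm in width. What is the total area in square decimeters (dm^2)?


621 dm^2

Area = length x width
Area = 27 x 23 = 621 dm^2


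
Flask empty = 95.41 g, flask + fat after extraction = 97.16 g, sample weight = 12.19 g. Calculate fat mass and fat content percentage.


Fat mass = 97.16 - 95.41 = 1.75 g
Fat% = 1.75 / 12.19 x 100 = 14.4%


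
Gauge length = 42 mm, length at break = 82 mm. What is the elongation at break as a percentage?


Extension = 82 - 42 = 40 mm
Elongation = 40 / 42 x 100 = 95.2%


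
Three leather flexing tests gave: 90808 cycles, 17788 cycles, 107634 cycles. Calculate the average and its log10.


Average = (90808 + 17788 + 107634) / 3 = 72077 cycles
log10(72077) = 4.86


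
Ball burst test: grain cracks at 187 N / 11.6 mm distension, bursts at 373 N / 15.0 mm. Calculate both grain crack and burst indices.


Crack index = 187 / 11.6 = 16.1 N/mm
Burst index = 373 / 15.0 = 24.9 N/mm


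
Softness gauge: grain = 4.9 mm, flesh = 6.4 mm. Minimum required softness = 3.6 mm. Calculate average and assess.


Average softness = 5.65 mm
Meets requirement: Yes


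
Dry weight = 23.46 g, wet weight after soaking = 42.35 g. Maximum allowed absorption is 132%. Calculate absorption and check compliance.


WA = (42.35 - 23.46) / 23.46 x 100 = 80.5%
Maximum allowed: 132%
Compliant: Yes


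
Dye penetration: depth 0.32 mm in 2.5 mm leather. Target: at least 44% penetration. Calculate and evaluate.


Penetration = 12.8%
Meets target: No

Penetration = 0.32 / 2.5 x 100 = 12.8%
Target: 44%
Meets target: No


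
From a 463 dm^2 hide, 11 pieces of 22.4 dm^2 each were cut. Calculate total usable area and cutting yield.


Usable area = 246.4 dm^2
Yield = 53.2%


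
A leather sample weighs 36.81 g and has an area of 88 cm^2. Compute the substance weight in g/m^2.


Substance weight = mass / area x 10000
SW = 36.81 / 88 x 10000
SW = 4183.0 g/m^2


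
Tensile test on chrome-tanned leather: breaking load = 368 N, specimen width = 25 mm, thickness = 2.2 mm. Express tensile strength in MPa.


Cross-section = 25 x 2.2 = 55.0 mm^2
TS = 368 / 55.0 = 6.69 MPa
(1 N/mm^2 = 1 MPa)


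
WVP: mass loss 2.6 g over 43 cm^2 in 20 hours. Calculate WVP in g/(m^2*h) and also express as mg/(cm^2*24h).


WVP = 30.23 g/(m^2*h)
Daily rate = 72.56 mg/(cm^2*24h)

WVP = 2.6 / (43 x 20) x 10000 = 30.23 g/(m^2*h)
Mass loss in mg = 2.6 x 1000 = 2600 mg
Per cm^2 per 24h in mg: 2600 x 24 / (43 x 20) = 62400 / 860 = 72.56 mg/(cm^2*24h)


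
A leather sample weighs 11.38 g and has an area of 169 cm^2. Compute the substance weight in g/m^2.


Substance weight = mass / area x 10000
SW = 11.38 / 169 x 10000
SW = 673.4 g/m^2


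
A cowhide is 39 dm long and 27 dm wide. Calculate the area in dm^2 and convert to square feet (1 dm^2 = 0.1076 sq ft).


1053 dm^2
113.30 sq ft


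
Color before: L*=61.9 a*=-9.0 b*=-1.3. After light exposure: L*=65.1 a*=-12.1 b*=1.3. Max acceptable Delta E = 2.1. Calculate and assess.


Delta E = 5.16
Passes: No

dL = 3.2, da = -3.1, db = 2.6
dE = sqrt((3.2)^2 + (-3.1)^2 + (2.6)^2) = 5.16
Max = 2.1
Passes: No


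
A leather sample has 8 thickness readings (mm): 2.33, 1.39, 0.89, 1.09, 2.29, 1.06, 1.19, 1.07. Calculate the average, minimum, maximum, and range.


Sum = 11.31
Average = 11.31 / 8 = 1.41 mm
Minimum = 0.89 mm
Maximum = 2.33 mm
Range = 2.33 - 0.89 = 1.44 mm


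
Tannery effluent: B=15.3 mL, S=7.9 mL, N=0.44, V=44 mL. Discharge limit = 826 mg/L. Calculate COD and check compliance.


COD = 592.0 mg/L
Compliant: Yes


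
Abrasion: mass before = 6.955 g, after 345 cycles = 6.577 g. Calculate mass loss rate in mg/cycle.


1.096 mg/cycle

Mass loss = 6.955 - 6.577 = 0.378 g
Rate = 0.378 / 345 x 1000 = 1.096 mg/cycle


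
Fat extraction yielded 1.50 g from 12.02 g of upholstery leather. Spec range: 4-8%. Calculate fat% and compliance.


Fat content = 12.5%
Compliant: No

Fat% = 1.50 / 12.02 x 100 = 12.5%
Spec range: 4-8%
Compliant: No


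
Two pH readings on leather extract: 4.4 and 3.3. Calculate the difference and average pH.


Difference = |4.4 - 3.3| = 1.1
Average = (4.4 + 3.3) / 2 = 3.85


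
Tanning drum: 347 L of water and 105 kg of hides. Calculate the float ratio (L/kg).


3.3


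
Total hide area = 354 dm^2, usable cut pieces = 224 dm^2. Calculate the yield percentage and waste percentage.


Yield = 63.3%
Waste = 36.7%


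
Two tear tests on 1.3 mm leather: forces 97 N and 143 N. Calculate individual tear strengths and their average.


Tear 1 = 97 / 1.3 = 74.6 N/mm
Tear 2 = 143 / 1.3 = 110.0 N/mm
Average = (74.6 + 110.0) / 2 = 92.3 N/mm


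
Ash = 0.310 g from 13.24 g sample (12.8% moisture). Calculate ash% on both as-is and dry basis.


As-is ash% = 0.310 / 13.24 x 100 = 2.34%
Dry mass = 13.24 x (100 - 12.8) / 100 = 11.54528 g
Dry-basis ash% = 0.310 / 11.54528 x 100 = 2.69%
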